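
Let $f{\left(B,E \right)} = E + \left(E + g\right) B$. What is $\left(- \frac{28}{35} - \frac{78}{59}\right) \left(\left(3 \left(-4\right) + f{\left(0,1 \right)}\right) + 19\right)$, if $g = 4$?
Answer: $- \frac{5008}{295} \approx -16.976$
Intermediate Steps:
$f{\left(B,E \right)} = E + B \left(4 + E\right)$ ($f{\left(B,E \right)} = E + \left(E + 4\right) B = E + \left(4 + E\right) B = E + B \left(4 + E\right)$)
$\left(- \frac{28}{35} - \frac{78}{59}\right) \left(\left(3 \left(-4\right) + f{\left(0,1 \right)}\right) + 19\right) = \left(- \frac{28}{35} - \frac{78}{59}\right) \left(\left(3 \left(-4\right) + \left(1 + 4 \cdot 0 + 0 \cdot 1\right)\right) + 19\right) = \left(\left(-28\right) \frac{1}{35} - \frac{78}{59}\right) \left(\left(-12 + \left(1 + 0 + 0\right)\right) + 19\right) = \left(- \frac{4}{5} - \frac{78}{59}\right) \left(\left(-12 + 1\right) + 19\right) = - \frac{626 \left(-11 + 19\right)}{295} = \left(- \frac{626}{295}\right) 8 = - \frac{5008}{295}$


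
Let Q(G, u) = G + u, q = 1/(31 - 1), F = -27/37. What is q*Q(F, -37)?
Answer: -698/555 ≈ -1.2577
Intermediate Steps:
F = -27/37 (F = -27*1/37 = -27/37 ≈ -0.72973)
q = 1/30 ≈ 0.033333
q*Q(F, -37) = (-27/37 - 37)/30 = (1/30)*(-1396/37) = -698/555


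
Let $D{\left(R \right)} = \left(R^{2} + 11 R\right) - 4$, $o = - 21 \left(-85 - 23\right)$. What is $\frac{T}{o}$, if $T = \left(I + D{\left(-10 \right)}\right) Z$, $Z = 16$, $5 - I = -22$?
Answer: $\frac{52}{567} \approx 0.091711$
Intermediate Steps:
$I = 27$ ($I = 5 - -22 = 5 + 22 = 27$)
$o = 2268$ ($o = \left(-21\right) \left(-108\right) = 2268$)
$D{\left(R \right)} = -4 + R^{2} + 11 R$
$T = 208$ ($T = \left(27 + \left(-4 + \left(-10\right)^{2} + 11 \left(-10\right)\right)\right) 16 = \left(27 - 14\right) 16 = 13 \cdot 16 = 208$)
$\frac{T}{o} = \frac{208}{2268} = 208 \cdot \frac{1}{2268} = \frac{52}{567}$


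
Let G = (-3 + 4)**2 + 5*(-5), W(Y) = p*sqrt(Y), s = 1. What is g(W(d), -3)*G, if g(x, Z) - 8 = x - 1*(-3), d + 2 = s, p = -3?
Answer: -264 + 72*I ≈ -264.0 + 72.0*I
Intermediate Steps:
d = -1 (d = -2 + 1 = -1)
W(Y) = -3*sqrt(Y)
g(x, Z) = 11 + x (g(x, Z) = 8 + (x - 1*(-3)) = 8 + (x + 3) = 8 + (3 + x) = 11 + x)
G = -24 (G = 1**2 - 25 = 1 - 25 = -24)
g(W(d), -3)*G = (11 - 3*I)*(-24) = -264 + 72*I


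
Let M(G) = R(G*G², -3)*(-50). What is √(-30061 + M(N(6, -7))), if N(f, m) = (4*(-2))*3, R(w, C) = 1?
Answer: I*√30111 ≈ 173.53*I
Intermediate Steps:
N(f, m) = -24 (N(f, m) = -8*3 = -24)
M(G) = -50 (M(G) = 1*(-50) = -50)
√(-30061 + M(N(6, -7))) = √(-30061 - 50) = √(-30111) = I*√30111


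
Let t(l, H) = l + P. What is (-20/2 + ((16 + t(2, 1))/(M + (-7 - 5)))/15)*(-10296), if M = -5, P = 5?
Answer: 8830536/85 ≈ 1.0389e+5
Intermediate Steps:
t(l, H) = 5 + l (t(l, H) = l + 5 = 5 + l)
(-20/2 + ((16 + t(2, 1))/(M + (-7 - 5)))/15)*(-10296) = (-20/2 + ((16 + (5 + 2))/(-5 + (-7 - 5)))/15)*(-10296) = (-20*1/2 + ((16 + 7)/(-5 - 12))*(1/15))*(-10296) = (-10 + (23/(-17))*(1/15))*(-10296) = (-10 + (23*(-1/17))*(1/15))*(-10296) = (-10 - 23/17*1/15)*(-10296) = (-10 - 23/255)*(-10296) = -2573/255*(-10296) = 8830536/85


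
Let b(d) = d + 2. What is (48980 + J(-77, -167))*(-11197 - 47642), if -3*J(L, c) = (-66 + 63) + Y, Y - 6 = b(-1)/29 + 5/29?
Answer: -83574268371/29 ≈ -2.8819e+9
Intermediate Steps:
b(d) = 2 + d
Y = 180/29 (Y = 6 + ((2 - 1)/29 + 5/29) = 6 + (1*(1/29) + 5*(1/29)) = 6 + (1/29 + 5/29) = 6 + 6/29 = 180/29 ≈ 6.2069)
J(L, c) = -31/29 (J(L, c) = -((-66 + 63) + 180/29)/3 = -(-3 + 180/29)/3 = -⅓*93/29 = -31/29)
(48980 + J(-77, -167))*(-11197 - 47642) = (48980 - 31/29)*(-11197 - 47642) = (1420389/29)*(-58839) = -83574268371/29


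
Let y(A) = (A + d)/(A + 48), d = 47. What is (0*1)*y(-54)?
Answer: 0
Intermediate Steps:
y(A) = (47 + A)/(48 + A) (y(A) = (A + 47)/(A + 48) = (47 + A)/(48 + A))
(0*1)*y(-54) = (0*1)*((47 - 54)/(48 - 54)) = 0*(-7/(-6)) = 0*(-⅙*(-7)) = 0*(7/6) = 0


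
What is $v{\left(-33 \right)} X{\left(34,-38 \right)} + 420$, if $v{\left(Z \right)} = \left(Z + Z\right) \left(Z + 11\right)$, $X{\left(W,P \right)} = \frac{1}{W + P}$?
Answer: $57$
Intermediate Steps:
$X{\left(W,P \right)} = \frac{1}{P + W}$
$v{\left(Z \right)} = 2 Z \left(11 + Z\right)$
$v{\left(-33 \right)} X{\left(34,-38 \right)} + 420 = \frac{2 \left(-33\right) \left(11 - 33\right)}{-38 + 34} + 420 = \frac{2 \left(-33\right) \left(-22\right)}{-4} + 420 = 1452 \left(- \frac{1}{4}\right) + 420 = -363 + 420 = 57$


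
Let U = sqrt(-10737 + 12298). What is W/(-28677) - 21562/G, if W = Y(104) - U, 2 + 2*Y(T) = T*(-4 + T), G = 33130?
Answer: -131762724/158344835 + sqrt(1561)/28677 ≈ -0.83075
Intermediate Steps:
Y(T) = -1 + T*(-4 + T)/2 (Y(T) = -1 + (T*(-4 + T))/2 = -1 + T*(-4 + T)/2)
U = sqrt(1561) ≈ 39.510
W = 5199 - sqrt(1561) (W = (-1 + (1/2)*104**2 - 2*104) - sqrt(1561) = (-1 + (1/2)*10816 - 208) - sqrt(1561) = (-1 + 5408 - 208) - sqrt(1561) = 5199 - sqrt(1561) ≈ 5159.5)
W/(-28677) - 21562/G = (5199 - sqrt(1561))/(-28677) - 21562/33130 = (5199 - sqrt(1561))*(-1/28677) - 21562*1/33130 = (-1733/9559 + sqrt(1561)/28677) - 10781/16565 = -131762724/158344835 + sqrt(1561)/28677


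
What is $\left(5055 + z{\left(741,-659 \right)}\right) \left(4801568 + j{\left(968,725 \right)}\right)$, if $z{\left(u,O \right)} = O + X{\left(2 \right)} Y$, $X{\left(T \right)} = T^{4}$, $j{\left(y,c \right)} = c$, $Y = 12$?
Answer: $22032920284$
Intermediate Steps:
$z{\left(u,O \right)} = 192 + O$ ($z{\left(u,O \right)} = O + 2^{4} \cdot 12 = O + 16 \cdot 12 = O + 192 = 192 + O$)
$\left(5055 + z{\left(741,-659 \right)}\right) \left(4801568 + j{\left(968,725 \right)}\right) = \left(5055 + \left(192 - 659\right)\right) \left(4801568 + 725\right) = \left(5055 - 467\right) 4802293 = 4588 \cdot 4802293 = 22032920284$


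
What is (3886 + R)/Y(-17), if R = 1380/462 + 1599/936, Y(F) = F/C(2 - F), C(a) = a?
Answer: -136610095/31416 ≈ -4348.4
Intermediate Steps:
Y(F) = F/(2 - F)
R = 8677/1848 (R = 1380*(1/462) + 1599*(1/936) = 230/77 + 41/24 = 8677/1848 ≈ 4.6953)
(3886 + R)/Y(-17) = (3886 + 8677/1848)/((-1*(-17)/(-2 - 17))) = 7190005/(1848*((-1*(-17)/(-19)))) = 7190005/(1848*((-1*(-17)*(-1/19)))) = 7190005/(1848*(-17/19)) = (7190005/1848)*(-19/17) = -136610095/31416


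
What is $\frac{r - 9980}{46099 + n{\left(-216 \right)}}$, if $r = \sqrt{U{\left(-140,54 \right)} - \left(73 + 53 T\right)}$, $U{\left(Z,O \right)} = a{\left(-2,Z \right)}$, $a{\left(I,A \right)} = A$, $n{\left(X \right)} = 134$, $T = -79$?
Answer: $- \frac{9980}{46233} + \frac{\sqrt{3974}}{46233} \approx -0.2145$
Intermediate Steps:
$U{\left(Z,O \right)} = Z$
$r = \sqrt{3974}$ ($r = \sqrt{-140 - -4114} = \sqrt{-140 + \left(-73 + 4187\right)} = \sqrt{-140 + 4114} = \sqrt{3974} \approx 63.04$)
$\frac{r - 9980}{46099 + n{\left(-216 \right)}} = \frac{\sqrt{3974} - 9980}{46099 + 134} = \frac{-9980 + \sqrt{3974}}{46233} = \left(-9980 + \sqrt{3974}\right) \frac{1}{46233} = - \frac{9980}{46233} + \frac{\sqrt{3974}}{46233}$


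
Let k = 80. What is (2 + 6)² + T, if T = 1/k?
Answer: 5121/80 ≈ 64.012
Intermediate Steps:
T = 1/80 ≈ 0.012500
(2 + 6)² + T = (2 + 6)² + 1/80 = 8² + 1/80 = 64 + 1/80 = 5121/80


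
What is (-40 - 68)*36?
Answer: -3888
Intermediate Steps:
(-40 - 68)*36 = -108*36 = -3888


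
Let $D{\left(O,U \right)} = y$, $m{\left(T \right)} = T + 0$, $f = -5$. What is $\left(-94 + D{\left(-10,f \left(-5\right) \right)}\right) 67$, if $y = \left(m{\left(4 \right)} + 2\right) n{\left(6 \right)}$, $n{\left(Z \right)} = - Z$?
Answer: $-8710$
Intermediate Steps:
$m{\left(T \right)} = T$
$y = -36$ ($y = \left(4 + 2\right) \left(\left(-1\right) 6\right) = 6 \left(-6\right) = -36$)
$D{\left(O,U \right)} = -36$
$\left(-94 + D{\left(-10,f \left(-5\right) \right)}\right) 67 = \left(-94 - 36\right) 67 = \left(-130\right) 67 = -8710$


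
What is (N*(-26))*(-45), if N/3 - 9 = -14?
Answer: -17550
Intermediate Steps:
N = -15 (N = 27 + 3*(-14) = 27 - 42 = -15)
(N*(-26))*(-45) = -15*(-26)*(-45) = 390*(-45) = -17550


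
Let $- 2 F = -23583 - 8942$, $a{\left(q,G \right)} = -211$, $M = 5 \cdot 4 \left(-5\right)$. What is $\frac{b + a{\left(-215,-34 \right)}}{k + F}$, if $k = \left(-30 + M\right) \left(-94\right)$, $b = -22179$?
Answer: $- \frac{8956}{11393} \approx -0.7861$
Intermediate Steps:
$M = -100$ ($M = 20 \left(-5\right) = -100$)
$F = \frac{32525}{2}$ ($F = - \frac{-23583 - 8942}{2} = \left(- \frac{1}{2}\right) \left(-32525\right) = \frac{32525}{2} \approx 16263.0$)
$k = 12220$ ($k = \left(-30 - 100\right) \left(-94\right) = \left(-130\right) \left(-94\right) = 12220$)
$\frac{b + a{\left(-215,-34 \right)}}{k + F} = \frac{-22179 - 211}{12220 + \frac{32525}{2}} = - \frac{22390}{\frac{56965}{2}} = \left(-22390\right) \frac{2}{56965} = - \frac{8956}{11393}$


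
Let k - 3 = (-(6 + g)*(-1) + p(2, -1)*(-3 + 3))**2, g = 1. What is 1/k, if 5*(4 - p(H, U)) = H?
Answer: 1/52 ≈ 0.019231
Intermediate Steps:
p(H, U) = 4 - H/5
k = 52 (k = 3 + (-(6 + 1)*(-1) + (4 - 1/5*2)*(-3 + 3))**2 = 3 + (-7*(-1) + (4 - 2/5)*0)**2 = 3 + (-1*(-7) + (18/5)*0)**2 = 3 + (7 + 0)**2 = 3 + 7**2 = 3 + 49 = 52)
1/k = 1/52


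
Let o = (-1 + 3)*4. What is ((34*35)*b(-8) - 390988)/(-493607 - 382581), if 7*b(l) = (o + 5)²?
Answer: 181129/438094 ≈ 0.41345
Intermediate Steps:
o = 8 (o = 2*4 = 8)
b(l) = 169/7 (b(l) = (8 + 5)²/7 = (⅐)*13² = (⅐)*169 = 169/7)
((34*35)*b(-8) - 390988)/(-493607 - 382581) = ((34*35)*(169/7) - 390988)/(-493607 - 382581) = (1190*(169/7) - 390988)/(-876188) = (28730 - 390988)*(-1/876188) = -362258*(-1/876188) = 181129/438094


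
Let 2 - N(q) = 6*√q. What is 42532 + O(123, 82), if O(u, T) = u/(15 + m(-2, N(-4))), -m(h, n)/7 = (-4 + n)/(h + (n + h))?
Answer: 340379/8 ≈ 42547.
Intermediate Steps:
N(q) = 2 - 6*√q
m(h, n) = -7*(-4 + n)/(n + 2*h) (m(h, n) = -7*(-4 + n)/(h + (n + h)) = -7*(-4 + n)/(h + (h + n)) = -7*(-4 + n)/(n + 2*h))
O(u, T) = u/(15 + 7*(-2 + 12*I)*(2 + 12*I)/148) (O(u, T) = u/(15 + 7*(4 - (2 - 12*I))/((2 - 12*I) + 2*(-2))) = u/(15 + 7*(4 - (2 - 12*I))/((2 - 12*I) - 4)) = u/(15 + 7*(4 + (-2 + 12*I))/(-2 - 12*I)) = u/(15 + 7*((-2 + 12*I)/148)*(2 + 12*I)) = u/(15 + 7*(-2 + 12*I)*(2 + 12*I)/148))
42532 + O(123, 82) = 42532 + (⅛)*123 = 42532 + 123/8 = 340379/8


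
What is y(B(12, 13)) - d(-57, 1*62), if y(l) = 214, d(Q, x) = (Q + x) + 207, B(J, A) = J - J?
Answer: 2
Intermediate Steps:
B(J, A) = 0
d(Q, x) = 207 + Q + x
y(B(12, 13)) - d(-57, 1*62) = 214 - (207 - 57 + 1*62) = 214 - (207 - 57 + 62) = 214 - 1*212 = 214 - 212 = 2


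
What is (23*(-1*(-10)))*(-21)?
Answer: -4830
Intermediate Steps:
(23*(-1*(-10)))*(-21) = (23*10)*(-21) = 230*(-21) = -4830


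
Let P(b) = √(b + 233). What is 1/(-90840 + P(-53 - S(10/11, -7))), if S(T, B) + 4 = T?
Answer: -499620/45385479793 - √22154/90770959586 ≈ -1.1010e-5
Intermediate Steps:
S(T, B) = -4 + T
P(b) = √(233 + b)
1/(-90840 + P(-53 - S(10/11, -7))) = 1/(-90840 + √(233 + (-53 - (-4 + 10/11)))) = 1/(-90840 + √(233 + (-53 - 1*(-34/11)))) = 1/(-90840 + √(233 + (-53 + 34/11))) = 1/(-90840 + √(233 - 549/11)) = 1/(-90840 + √(2014/11)) = 1/(-90840 + √22154/11)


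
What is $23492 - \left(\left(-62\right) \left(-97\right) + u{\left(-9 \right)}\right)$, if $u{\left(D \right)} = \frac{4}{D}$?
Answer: $\frac{157306}{9} \approx 17478.0$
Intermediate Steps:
$23492 - \left(\left(-62\right) \left(-97\right) + u{\left(-9 \right)}\right) = 23492 - \left(\left(-62\right) \left(-97\right) + \frac{4}{-9}\right) = 23492 - \left(6014 + 4 \left(- \frac{1}{9}\right)\right) = 23492 - \left(6014 - \frac{4}{9}\right) = 23492 - \frac{54122}{9} = \frac{157306}{9}$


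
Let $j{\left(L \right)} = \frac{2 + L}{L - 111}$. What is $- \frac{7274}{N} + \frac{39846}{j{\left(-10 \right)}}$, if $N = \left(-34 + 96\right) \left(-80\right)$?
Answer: $\frac{1494627097}{2480} \approx 6.0267 \cdot 10^{5}$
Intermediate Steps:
$j{\left(L \right)} = \frac{2 + L}{-111 + L}$
$N = -4960$ ($N = 62 \left(-80\right) = -4960$)
$- \frac{7274}{N} + \frac{39846}{j{\left(-10 \right)}} = - \frac{7274}{-4960} + \frac{39846}{\frac{1}{-111 - 10} \left(2 - 10\right)} = \left(-7274\right) \left(- \frac{1}{4960}\right) + \frac{39846}{\frac{1}{-121} \left(-8\right)} = \frac{3637}{2480} + \frac{39846}{\left(- \frac{1}{121}\right) \left(-8\right)} = \frac{3637}{2480} + \frac{39846}{\frac{8}{121}} = \frac{3637}{2480} + 39846 \cdot \frac{121}{8} = \frac{3637}{2480} + \frac{2410683}{4} = \frac{1494627097}{2480}$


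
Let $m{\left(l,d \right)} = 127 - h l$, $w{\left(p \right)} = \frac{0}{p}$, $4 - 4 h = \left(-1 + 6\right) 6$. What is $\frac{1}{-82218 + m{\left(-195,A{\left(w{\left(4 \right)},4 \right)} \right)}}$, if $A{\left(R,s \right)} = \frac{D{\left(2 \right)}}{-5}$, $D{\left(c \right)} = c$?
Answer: $- \frac{2}{166717} \approx -1.1996 \cdot 10^{-5}$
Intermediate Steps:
$h = - \frac{13}{2}$ ($h = 1 - \frac{\left(-1 + 6\right) 6}{4} = 1 - \frac{5 \cdot 6}{4} = 1 - \frac{15}{2} = - \frac{13}{2} \approx -6.5$)
$w{\left(p \right)} = 0$
$A{\left(R,s \right)} = - \frac{2}{5}$ ($A{\left(R,s \right)} = \frac{2}{-5} = 2 \left(- \frac{1}{5}\right) = - \frac{2}{5}$)
$m{\left(l,d \right)} = 127 + \frac{13 l}{2}$ ($m{\left(l,d \right)} = 127 - - \frac{13 l}{2} = 127 + \frac{13 l}{2}$)
$\frac{1}{-82218 + m{\left(-195,A{\left(w{\left(4 \right)},4 \right)} \right)}} = \frac{1}{-82218 + \left(127 + \frac{13}{2} \left(-195\right)\right)} = \frac{1}{-82218 + \left(127 - \frac{2535}{2}\right)} = \frac{1}{-82218 - \frac{2281}{2}} = \frac{1}{- \frac{166717}{2}} = - \frac{2}{166717}$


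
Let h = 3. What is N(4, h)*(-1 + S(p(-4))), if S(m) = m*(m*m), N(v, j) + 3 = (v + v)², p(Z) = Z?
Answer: -3965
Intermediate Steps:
N(v, j) = -3 + 4*v² (N(v, j) = -3 + (v + v)² = -3 + (2*v)² = -3 + 4*v²)
S(m) = m³ (S(m) = m*m² = m³)
N(4, h)*(-1 + S(p(-4))) = (-3 + 4*4²)*(-1 + (-4)³) = (-3 + 4*16)*(-1 - 64) = (-3 + 64)*(-65) = 61*(-65) = -3965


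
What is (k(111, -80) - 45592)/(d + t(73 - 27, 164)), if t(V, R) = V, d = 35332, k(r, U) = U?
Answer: -22836/17689 ≈ -1.2910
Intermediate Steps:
(k(111, -80) - 45592)/(d + t(73 - 27, 164)) = (-80 - 45592)/(35332 + (73 - 27)) = -45672/(35332 + 46) = -45672/35378 = -45672*1/35378 = -22836/17689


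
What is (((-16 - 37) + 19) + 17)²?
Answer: 289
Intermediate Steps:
(((-16 - 37) + 19) + 17)² = ((-53 + 19) + 17)² = (-34 + 17)² = (-17)² = 289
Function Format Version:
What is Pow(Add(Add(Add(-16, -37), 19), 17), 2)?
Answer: 289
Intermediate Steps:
Pow(Add(Add(Add(-16, -37), 19), 17), 2) = Pow(Add(Add(-53, 19), 17), 2) = Pow(Add(-34, 17), 2) = Pow(-17, 2) = 289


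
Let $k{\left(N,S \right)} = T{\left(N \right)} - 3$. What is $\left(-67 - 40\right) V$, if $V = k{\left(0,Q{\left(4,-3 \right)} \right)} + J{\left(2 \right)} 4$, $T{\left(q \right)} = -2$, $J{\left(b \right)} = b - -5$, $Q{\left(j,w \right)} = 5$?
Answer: $-2461$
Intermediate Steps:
$J{\left(b \right)} = 5 + b$ ($J{\left(b \right)} = b + 5 = 5 + b$)
$k{\left(N,S \right)} = -5$ ($k{\left(N,S \right)} = -2 - 3 = -5$)
$V = 23$ ($V = -5 + \left(5 + 2\right) 4 = -5 + 7 \cdot 4 = -5 + 28 = 23$)
$\left(-67 - 40\right) V = \left(-67 - 40\right) 23 = \left(-107\right) 23 = -2461$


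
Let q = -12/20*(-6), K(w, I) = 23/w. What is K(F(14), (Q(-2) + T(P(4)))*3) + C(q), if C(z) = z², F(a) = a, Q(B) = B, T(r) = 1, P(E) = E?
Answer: 5111/350 ≈ 14.603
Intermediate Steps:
q = 18/5 (q = -12*1/20*(-6) = -⅗*(-6) = 18/5 ≈ 3.6000)
K(F(14), (Q(-2) + T(P(4)))*3) + C(q) = 23/14 + (18/5)² = 23*(1/14) + 324/25 = 23/14 + 324/25 = 5111/350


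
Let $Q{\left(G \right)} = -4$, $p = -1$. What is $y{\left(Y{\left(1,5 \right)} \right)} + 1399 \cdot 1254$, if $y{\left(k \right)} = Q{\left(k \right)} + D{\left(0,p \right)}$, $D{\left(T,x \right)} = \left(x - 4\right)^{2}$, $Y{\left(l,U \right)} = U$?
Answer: $1754367$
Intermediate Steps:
$D{\left(T,x \right)} = \left(-4 + x\right)^{2}$
$y{\left(k \right)} = 21$ ($y{\left(k \right)} = -4 + \left(-4 - 1\right)^{2} = -4 + \left(-5\right)^{2} = -4 + 25 = 21$)
$y{\left(Y{\left(1,5 \right)} \right)} + 1399 \cdot 1254 = 21 + 1399 \cdot 1254 = 21 + 1754346 = 1754367$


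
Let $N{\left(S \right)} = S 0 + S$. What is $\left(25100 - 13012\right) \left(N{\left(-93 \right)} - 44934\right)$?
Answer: $-544286376$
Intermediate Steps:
$N{\left(S \right)} = S$ ($N{\left(S \right)} = 0 + S = S$)
$\left(25100 - 13012\right) \left(N{\left(-93 \right)} - 44934\right) = \left(25100 - 13012\right) \left(-93 - 44934\right) = 12088 \left(-45027\right) = -544286376$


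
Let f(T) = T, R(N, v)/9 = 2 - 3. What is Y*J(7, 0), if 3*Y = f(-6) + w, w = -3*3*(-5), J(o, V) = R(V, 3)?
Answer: -117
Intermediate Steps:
R(N, v) = -9 (R(N, v) = 9*(2 - 3) = 9*(-1) = -9)
J(o, V) = -9
w = 45 (w = -9*(-5) = 45)
Y = 13 (Y = (-6 + 45)/3 = (1/3)*39 = 13)
Y*J(7, 0) = 13*(-9) = -117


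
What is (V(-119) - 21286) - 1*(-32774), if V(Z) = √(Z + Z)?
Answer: 11488 + I*√238 ≈ 11488.0 + 15.427*I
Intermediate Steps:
V(Z) = √2*√Z (V(Z) = √(2*Z) = √2*√Z)
(V(-119) - 21286) - 1*(-32774) = (√2*√(-119) - 21286) - 1*(-32774) = (√2*(I*√119) - 21286) + 32774 = (I*√238 - 21286) + 32774 = (-21286 + I*√238) + 32774 = 11488 + I*√238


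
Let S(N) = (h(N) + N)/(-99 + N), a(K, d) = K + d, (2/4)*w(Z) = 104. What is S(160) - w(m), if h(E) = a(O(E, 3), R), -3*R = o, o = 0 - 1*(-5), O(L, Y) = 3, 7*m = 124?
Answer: -37580/183 ≈ -205.36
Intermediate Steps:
m = 124/7 (m = (⅐)*124 = 124/7 ≈ 17.714)
o = 5 (o = 0 + 5 = 5)
R = -5/3 (R = -⅓*5 = -5/3 ≈ -1.6667)
w(Z) = 208 (w(Z) = 2*104 = 208)
h(E) = 4/3 (h(E) = 3 - 5/3 = 4/3)
S(N) = (4/3 + N)/(-99 + N)
S(160) - w(m) = (4/3 + 160)/(-99 + 160) - 1*208 = (484/3)/61 - 208 = (1/61)*(484/3) - 208 = 484/183 - 208 = -37580/183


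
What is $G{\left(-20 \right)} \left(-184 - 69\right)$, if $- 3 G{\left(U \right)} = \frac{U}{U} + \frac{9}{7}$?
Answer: $\frac{4048}{21} \approx 192.76$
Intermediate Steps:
$G{\left(U \right)} = - \frac{16}{21}$ ($G{\left(U \right)} = - \frac{\frac{U}{U} + \frac{9}{7}}{3} = - \frac{1 + 9 \cdot \frac{1}{7}}{3} = - \frac{1 + \frac{9}{7}}{3} = \left(- \frac{1}{3}\right) \frac{16}{7} = - \frac{16}{21}$)
$G{\left(-20 \right)} \left(-184 - 69\right) = - \frac{16 \left(-184 - 69\right)}{21} = \left(- \frac{16}{21}\right) \left(-253\right) = \frac{4048}{21}$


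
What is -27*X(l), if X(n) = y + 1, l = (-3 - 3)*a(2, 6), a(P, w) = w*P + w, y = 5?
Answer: -162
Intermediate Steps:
a(P, w) = w + P*w (a(P, w) = P*w + w = w + P*w)
l = -108 (l = (-3 - 3)*(6*(1 + 2)) = -36*3 = -6*18 = -108)
X(n) = 6 (X(n) = 5 + 1 = 6)
-27*X(l) = -27*6 = -162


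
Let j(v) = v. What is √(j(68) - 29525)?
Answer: 3*I*√3273 ≈ 171.63*I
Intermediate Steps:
√(j(68) - 29525) = √(68 - 29525) = √(-29457) = 3*I*√3273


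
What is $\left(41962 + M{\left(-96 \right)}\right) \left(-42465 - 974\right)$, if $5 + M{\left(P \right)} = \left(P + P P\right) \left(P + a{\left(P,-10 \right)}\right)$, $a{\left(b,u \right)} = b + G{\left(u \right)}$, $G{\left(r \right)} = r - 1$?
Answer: $78598656917$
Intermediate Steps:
$G{\left(r \right)} = -1 + r$ ($G{\left(r \right)} = r - 1 = -1 + r$)
$a{\left(b,u \right)} = -1 + b + u$ ($a{\left(b,u \right)} = b + \left(-1 + u\right) = -1 + b + u$)
$M{\left(P \right)} = -5 + \left(-11 + 2 P\right) \left(P + P^{2}\right)$ ($M{\left(P \right)} = -5 + \left(P + P P\right) \left(P - \left(11 - P\right)\right) = -5 + \left(P + P^{2}\right) \left(P + \left(-11 + P\right)\right) = -5 + \left(P + P^{2}\right) \left(-11 + 2 P\right) = -5 + \left(-11 + 2 P\right) \left(P + P^{2}\right)$)
$\left(41962 + M{\left(-96 \right)}\right) \left(-42465 - 974\right) = \left(41962 - \left(-1051 + 82944 + 1769472\right)\right) \left(-42465 - 974\right) = \left(41962 + \left(-5 + 1056 - 82944 + 2 \left(-884736\right)\right)\right) \left(-43439\right) = \left(41962 - 1851365\right) \left(-43439\right) = \left(-1809403\right) \left(-43439\right) = 78598656917$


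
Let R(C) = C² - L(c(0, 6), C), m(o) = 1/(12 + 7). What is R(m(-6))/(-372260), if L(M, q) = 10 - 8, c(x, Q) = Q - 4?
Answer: 103/19197980 ≈ 5.3651e-6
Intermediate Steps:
c(x, Q) = -4 + Q
L(M, q) = 2
m(o) = 1/19
R(C) = -2 + C² (R(C) = C² - 1*2 = C² - 2 = -2 + C²)
R(m(-6))/(-372260) = (-2 + (1/19)²)/(-372260) = (-2 + 1/361)*(-1/372260) = -721/361*(-1/372260) = 103/19197980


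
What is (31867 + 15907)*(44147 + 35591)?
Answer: 3809403212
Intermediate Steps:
(31867 + 15907)*(44147 + 35591) = 47774*79738 = 3809403212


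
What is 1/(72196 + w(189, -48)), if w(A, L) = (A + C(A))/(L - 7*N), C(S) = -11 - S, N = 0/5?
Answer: 48/3465419 ≈ 1.3851e-5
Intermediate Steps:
N = 0 (N = 0*(⅕) = 0)
w(A, L) = -11/L (w(A, L) = (A + (-11 - A))/(L - 7*0) = -11/(L + 0) = -11/L)
1/(72196 + w(189, -48)) = 1/(72196 - 11/(-48)) = 1/(72196 - 11*(-1/48)) = 1/(72196 + 11/48) = 1/(3465419/48) = 48/3465419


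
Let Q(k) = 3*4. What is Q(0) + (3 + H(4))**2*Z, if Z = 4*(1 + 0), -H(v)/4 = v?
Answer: 688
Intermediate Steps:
Q(k) = 12
H(v) = -4*v
Z = 4 (Z = 4*1 = 4)
Q(0) + (3 + H(4))**2*Z = 12 + (3 - 4*4)**2*4 = 12 + (3 - 16)**2*4 = 12 + (-13)**2*4 = 12 + 169*4 = 12 + 676 = 688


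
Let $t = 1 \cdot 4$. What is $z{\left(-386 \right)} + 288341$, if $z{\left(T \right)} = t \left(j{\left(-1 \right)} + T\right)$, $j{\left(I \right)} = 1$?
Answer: $286801$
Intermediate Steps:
$t = 4$
$z{\left(T \right)} = 4 + 4 T$ ($z{\left(T \right)} = 4 \left(1 + T\right) = 4 + 4 T$)
$z{\left(-386 \right)} + 288341 = \left(4 + 4 \left(-386\right)\right) + 288341 = \left(4 - 1544\right) + 288341 = -1540 + 288341 = 286801$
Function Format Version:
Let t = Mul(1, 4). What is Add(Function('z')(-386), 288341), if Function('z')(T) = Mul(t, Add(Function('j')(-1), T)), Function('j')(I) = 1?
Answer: 286801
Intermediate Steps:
t = 4
Function('z')(T) = Add(4, Mul(4, T)) (Function('z')(T) = Mul(4, Add(1, T)) = Add(4, Mul(4, T)))
Add(Function('z')(-386), 288341) = Add(Add(4, Mul(4, -386)), 288341) = Add(Add(4, -1544), 288341) = Add(-1540, 288341) = 286801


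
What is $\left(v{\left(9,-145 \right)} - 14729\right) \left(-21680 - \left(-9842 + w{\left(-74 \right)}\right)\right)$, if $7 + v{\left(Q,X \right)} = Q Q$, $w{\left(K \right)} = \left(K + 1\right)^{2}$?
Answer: $251582385$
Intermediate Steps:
$w{\left(K \right)} = \left(1 + K\right)^{2}$
$v{\left(Q,X \right)} = -7 + Q^{2}$ ($v{\left(Q,X \right)} = -7 + Q Q = -7 + Q^{2}$)
$\left(v{\left(9,-145 \right)} - 14729\right) \left(-21680 - \left(-9842 + w{\left(-74 \right)}\right)\right) = \left(\left(-7 + 9^{2}\right) - 14729\right) \left(-21680 + \left(9842 - \left(1 - 74\right)^{2}\right)\right) = \left(\left(-7 + 81\right) - 14729\right) \left(-21680 + \left(9842 - \left(-73\right)^{2}\right)\right) = \left(74 - 14729\right) \left(-21680 + \left(9842 - 5329\right)\right) = - 14655 \left(-21680 + \left(9842 - 5329\right)\right) = - 14655 \left(-21680 + 4513\right) = \left(-14655\right) \left(-17167\right) = 251582385$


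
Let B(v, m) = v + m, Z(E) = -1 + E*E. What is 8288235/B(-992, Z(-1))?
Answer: -8288235/992 ≈ -8355.1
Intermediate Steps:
Z(E) = -1 + E**2
B(v, m) = m + v
8288235/B(-992, Z(-1)) = 8288235/((-1 + (-1)**2) - 992) = 8288235/((-1 + 1) - 992) = 8288235/(0 - 992) = 8288235/(-992) = 8288235*(-1/992) = -8288235/992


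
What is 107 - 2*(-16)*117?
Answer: 3851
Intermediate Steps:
107 - 2*(-16)*117 = 107 + 32*117 = 107 + 3744 = 3851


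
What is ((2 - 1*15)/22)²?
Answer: 169/484 ≈ 0.34917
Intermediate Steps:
((2 - 1*15)/22)² = ((2 - 15)*(1/22))² = (-13*1/22)² = (-13/22)² = 169/484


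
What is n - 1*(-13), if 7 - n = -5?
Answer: 25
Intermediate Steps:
n = 12 (n = 7 - 1*(-5) = 7 + 5 = 12)
n - 1*(-13) = 12 - 1*(-13) = 12 + 13 = 25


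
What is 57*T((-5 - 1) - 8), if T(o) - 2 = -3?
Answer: -57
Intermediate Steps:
T(o) = -1 (T(o) = 2 - 3 = -1)
57*T((-5 - 1) - 8) = 57*(-1) = -57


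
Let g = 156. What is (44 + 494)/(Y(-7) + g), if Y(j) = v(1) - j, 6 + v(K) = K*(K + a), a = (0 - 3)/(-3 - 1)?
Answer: 2152/635 ≈ 3.3890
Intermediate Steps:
a = 3/4 (a = -3/(-4) = -3*(-1/4) = 3/4 ≈ 0.75000)
v(K) = -6 + K*(3/4 + K) (v(K) = -6 + K*(K + 3/4) = -6 + K*(3/4 + K))
Y(j) = -17/4 - j (Y(j) = (-6 + 1**2 + (3/4)*1) - j = (-6 + 1 + 3/4) - j = -17/4 - j)
(44 + 494)/(Y(-7) + g) = (44 + 494)/((-17/4 - 1*(-7)) + 156) = 538/((-17/4 + 7) + 156) = 538/(11/4 + 156) = 538/(635/4) = 538*(4/635) = 2152/635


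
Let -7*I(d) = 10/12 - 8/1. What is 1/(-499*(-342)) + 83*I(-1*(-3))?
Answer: 50756537/597303 ≈ 84.976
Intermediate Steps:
I(d) = 43/42 (I(d) = -(10/12 - 8/1)/7 = -(10*(1/12) - 8*1)/7 = -(⅚ - 8)/7 = -⅐*(-43/6) = 43/42)
1/(-499*(-342)) + 83*I(-1*(-3)) = 1/(-499*(-342)) + 83*(43/42) = -1/499*(-1/342) + 3569/42 = 1/170658 + 3569/42 = 50756537/597303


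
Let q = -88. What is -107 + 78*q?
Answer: -6971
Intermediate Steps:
-107 + 78*q = -107 + 78*(-88) = -107 - 6864 = -6971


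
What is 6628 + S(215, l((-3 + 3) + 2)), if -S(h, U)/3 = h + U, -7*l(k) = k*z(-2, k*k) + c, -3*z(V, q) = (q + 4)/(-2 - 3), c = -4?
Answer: 209361/35 ≈ 5981.7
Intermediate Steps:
z(V, q) = 4/15 + q/15 (z(V, q) = -(q + 4)/(3*(-2 - 3)) = -(4 + q)/(3*(-5)) = -(4 + q)*(-1)/(3*5) = -(-4/5 - q/5)/3 = 4/15 + q/15)
l(k) = 4/7 - k*(4/15 + k**2/15)/7 (l(k) = -(k*(4/15 + (k*k)/15) - 4)/7 = -(k*(4/15 + k**2/15) - 4)/7 = -(-4 + k*(4/15 + k**2/15))/7 = 4/7 - k*(4/15 + k**2/15)/7)
S(h, U) = -3*U - 3*h (S(h, U) = -3*(h + U) = -3*(U + h) = -3*U - 3*h)
6628 + S(215, l((-3 + 3) + 2)) = 6628 + (-3*(4/7 - ((-3 + 3) + 2)*(4 + ((-3 + 3) + 2)**2)/105) - 3*215) = 6628 + (-3*(4/7 - (0 + 2)*(4 + (0 + 2)**2)/105) - 645) = 6628 + (-3*(4/7 - 1/105*2*(4 + 2**2)) - 645) = 6628 + (-3*(4/7 - 1/105*2*(4 + 4)) - 645) = 6628 + (-3*(4/7 - 1/105*2*8) - 645) = 6628 + (-3*(4/7 - 16/105) - 645) = 6628 + (-3*44/105 - 645) = 6628 + (-44/35 - 645) = 6628 - 22619/35 = 209361/35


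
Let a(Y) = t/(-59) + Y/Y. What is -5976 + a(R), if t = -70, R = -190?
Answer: -352455/59 ≈ -5973.8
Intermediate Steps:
a(Y) = 129/59 (a(Y) = -70/(-59) + Y/Y = -70*(-1/59) + 1 = 70/59 + 1 = 129/59)
-5976 + a(R) = -5976 + 129/59 = -352455/59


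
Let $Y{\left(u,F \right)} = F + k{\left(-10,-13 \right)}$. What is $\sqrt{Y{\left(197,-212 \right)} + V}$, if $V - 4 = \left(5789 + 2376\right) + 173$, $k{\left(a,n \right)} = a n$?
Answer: $2 \sqrt{2065} \approx 90.885$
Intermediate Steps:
$V = 8342$ ($V = 4 + \left(\left(5789 + 2376\right) + 173\right) = 4 + \left(8165 + 173\right) = 4 + 8338 = 8342$)
$Y{\left(u,F \right)} = 130 + F$ ($Y{\left(u,F \right)} = F - -130 = F + 130 = 130 + F$)
$\sqrt{Y{\left(197,-212 \right)} + V} = \sqrt{\left(130 - 212\right) + 8342} = \sqrt{-82 + 8342} = \sqrt{8260} = 2 \sqrt{2065}$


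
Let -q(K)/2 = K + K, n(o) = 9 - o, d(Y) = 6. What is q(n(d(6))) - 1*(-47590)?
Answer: 47578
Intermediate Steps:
q(K) = -4*K (q(K) = -2*(K + K) = -4*K)
q(n(d(6))) - 1*(-47590) = -4*(9 - 1*6) - 1*(-47590) = -4*(9 - 6) + 47590 = -4*3 + 47590 = -12 + 47590 = 47578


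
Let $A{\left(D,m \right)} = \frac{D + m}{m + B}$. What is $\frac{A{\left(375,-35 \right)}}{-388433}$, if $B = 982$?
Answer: $- \frac{20}{21638003} \approx -9.243 \cdot 10^{-7}$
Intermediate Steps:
$A{\left(D,m \right)} = \frac{D + m}{982 + m}$ ($A{\left(D,m \right)} = \frac{D + m}{m + 982} = \frac{D + m}{982 + m}$)
$\frac{A{\left(375,-35 \right)}}{-388433} = \frac{\frac{1}{982 - 35} \left(375 - 35\right)}{-388433} = \frac{1}{947} \cdot 340 \left(- \frac{1}{388433}\right) = \frac{340}{947} \left(- \frac{1}{388433}\right) = - \frac{20}{21638003}$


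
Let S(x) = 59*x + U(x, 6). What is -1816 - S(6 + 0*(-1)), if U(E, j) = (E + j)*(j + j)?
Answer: -2314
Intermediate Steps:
U(E, j) = 2*j*(E + j) (U(E, j) = (E + j)*(2*j) = 2*j*(E + j))
S(x) = 72 + 71*x (S(x) = 59*x + 2*6*(x + 6) = 59*x + 2*6*(6 + x) = 59*x + (72 + 12*x) = 72 + 71*x)
-1816 - S(6 + 0*(-1)) = -1816 - (72 + 71*(6 + 0*(-1))) = -1816 - (72 + 71*(6 + 0)) = -1816 - (72 + 71*6) = -1816 - (72 + 426) = -1816 - 1*498 = -1816 - 498 = -2314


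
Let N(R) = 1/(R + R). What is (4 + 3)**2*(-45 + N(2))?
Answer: -8771/4 ≈ -2192.8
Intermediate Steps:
N(R) = 1/(2*R)
(4 + 3)**2*(-45 + N(2)) = (4 + 3)**2*(-45 + (1/2)/2) = 7**2*(-45 + (1/2)*(1/2)) = 49*(-45 + 1/4) = 49*(-179/4) = -8771/4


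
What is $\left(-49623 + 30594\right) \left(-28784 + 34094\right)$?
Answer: $-101043990$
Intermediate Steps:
$\left(-49623 + 30594\right) \left(-28784 + 34094\right) = \left(-19029\right) 5310 = -101043990$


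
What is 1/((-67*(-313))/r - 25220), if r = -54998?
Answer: -54998/1387070531 ≈ -3.9650e-5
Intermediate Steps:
1/((-67*(-313))/r - 25220) = 1/(-67*(-313)/(-54998) - 25220) = 1/(20971*(-1/54998) - 25220) = 1/(-20971/54998 - 25220) = 1/(-1387070531/54998) = -54998/1387070531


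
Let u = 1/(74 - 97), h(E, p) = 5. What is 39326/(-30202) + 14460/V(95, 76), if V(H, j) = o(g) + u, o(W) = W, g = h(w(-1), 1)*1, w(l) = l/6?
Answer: 836674833/286919 ≈ 2916.1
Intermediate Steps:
w(l) = l/6 (w(l) = l*(⅙) = l/6)
g = 5 (g = 5*1 = 5)
u = -1/23 (u = 1/(-23) = -1/23 ≈ -0.043478)
V(H, j) = 114/23 (V(H, j) = 5 - 1/23 = 114/23)
39326/(-30202) + 14460/V(95, 76) = 39326/(-30202) + 14460/(114/23) = 39326*(-1/30202) + 14460*(23/114) = -19663/15101 + 55430/19 = 836674833/286919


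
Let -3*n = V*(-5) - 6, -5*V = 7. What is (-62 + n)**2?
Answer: 34969/9 ≈ 3885.4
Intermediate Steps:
V = -7/5 (V = -1/5*7 = -7/5 ≈ -1.4000)
n = -1/3 (n = -(-7/5*(-5) - 6)/3 = -(7 - 6)/3 = -1/3*1 = -1/3 ≈ -0.33333)
(-62 + n)**2 = (-62 - 1/3)**2 = (-187/3)**2 = 34969/9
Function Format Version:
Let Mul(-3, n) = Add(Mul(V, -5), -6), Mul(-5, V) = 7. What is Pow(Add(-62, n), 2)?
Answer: Rational(34969, 9) ≈ 3885.4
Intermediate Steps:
V = Rational(-7, 5) (V = Mul(Rational(-1, 5), 7) = Rational(-7, 5) ≈ -1.4000)
n = Rational(-1, 3) (n = Mul(Rational(-1, 3), Add(Mul(Rational(-7, 5), -5), -6)) = Mul(Rational(-1, 3), Add(7, -6)) = Mul(Rational(-1, 3), 1) = Rational(-1, 3) ≈ -0.33333)
Pow(Add(-62, n), 2) = Pow(Add(-62, Rational(-1, 3)), 2) = Pow(Rational(-187, 3), 2) = Rational(34969, 9)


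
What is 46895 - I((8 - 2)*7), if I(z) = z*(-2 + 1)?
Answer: 46937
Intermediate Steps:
I(z) = -z (I(z) = z*(-1) = -z)
46895 - I((8 - 2)*7) = 46895 - (-1)*(8 - 2)*7 = 46895 - (-1)*6*7 = 46895 - (-1)*42 = 46895 - 1*(-42) = 46895 + 42 = 46937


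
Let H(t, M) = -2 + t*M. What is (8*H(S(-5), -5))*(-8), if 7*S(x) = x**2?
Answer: 8896/7 ≈ 1270.9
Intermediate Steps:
S(x) = x**2/7
H(t, M) = -2 + M*t
(8*H(S(-5), -5))*(-8) = (8*(-2 - 5*(-5)**2/7))*(-8) = (8*(-2 - 5*25/7))*(-8) = (8*(-2 - 125/7))*(-8) = (8*(-139/7))*(-8) = -1112/7*(-8) = 8896/7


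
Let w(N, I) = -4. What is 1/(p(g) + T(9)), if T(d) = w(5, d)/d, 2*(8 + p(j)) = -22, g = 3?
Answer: -9/175 ≈ -0.051429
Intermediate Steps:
p(j) = -19 (p(j) = -8 + (1/2)*(-22) = -8 - 11 = -19)
T(d) = -4/d
1/(p(g) + T(9)) = 1/(-19 - 4/9) = 1/(-175/9) = -9/175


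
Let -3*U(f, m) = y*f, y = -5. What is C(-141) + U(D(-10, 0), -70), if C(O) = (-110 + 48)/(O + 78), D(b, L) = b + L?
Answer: -988/63 ≈ -15.683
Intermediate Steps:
D(b, L) = L + b
U(f, m) = 5*f/3 (U(f, m) = -(-5)*f/3 = 5*f/3)
C(O) = -62/(78 + O)
C(-141) + U(D(-10, 0), -70) = -62/(78 - 141) + 5*(0 - 10)/3 = -62/(-63) + (5/3)*(-10) = -62*(-1/63) - 50/3 = 62/63 - 50/3 = -988/63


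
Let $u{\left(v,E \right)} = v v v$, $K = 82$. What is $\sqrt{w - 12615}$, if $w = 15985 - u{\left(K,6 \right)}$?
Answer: $19 i \sqrt{1518} \approx 740.27 i$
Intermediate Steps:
$u{\left(v,E \right)} = v^{3}$ ($u{\left(v,E \right)} = v^{2} v = v^{3}$)
$w = -535383$ ($w = 15985 - 82^{3} = 15985 - 551368 = -535383$)
$\sqrt{w - 12615} = \sqrt{-535383 - 12615} = \sqrt{-547998} = 19 i \sqrt{1518}$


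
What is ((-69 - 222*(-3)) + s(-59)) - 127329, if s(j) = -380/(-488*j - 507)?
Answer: -716923000/5657 ≈ -1.2673e+5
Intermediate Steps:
s(j) = -380/(-507 - 488*j)
((-69 - 222*(-3)) + s(-59)) - 127329 = ((-69 - 222*(-3)) + 380/(507 + 488*(-59))) - 127329 = ((-69 + 666) + 380/(507 - 28792)) - 127329 = (597 + 380/(-28285)) - 127329 = (597 + 380*(-1/28285)) - 127329 = (597 - 76/5657) - 127329 = 3377153/5657 - 127329 = -716923000/5657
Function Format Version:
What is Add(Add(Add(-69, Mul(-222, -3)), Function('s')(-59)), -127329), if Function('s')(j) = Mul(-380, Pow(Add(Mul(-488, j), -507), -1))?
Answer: Rational(-716923000, 5657) ≈ -1.2673e+5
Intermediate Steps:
Function('s')(j) = Mul(-380, Pow(Add(-507, Mul(-488, j)), -1))
Add(Add(Add(-69, Mul(-222, -3)), Function('s')(-59)), -127329) = Add(Add(Add(-69, Mul(-222, -3)), Mul(380, Pow(Add(507, Mul(488, -59)), -1))), -127329) = Add(Add(Add(-69, 666), Mul(380, Pow(Add(507, -28792), -1))), -127329) = Add(Add(597, Mul(380, Pow(-28285, -1))), -127329) = Add(Add(597, Mul(380, Rational(-1, 28285))), -127329) = Add(Add(597, Rational(-76, 5657)), -127329) = Add(Rational(3377153, 5657), -127329) = Rational(-716923000, 5657)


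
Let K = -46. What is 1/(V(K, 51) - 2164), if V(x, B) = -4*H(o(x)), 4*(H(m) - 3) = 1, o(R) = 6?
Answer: -1/2177 ≈ -0.00045935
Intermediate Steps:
H(m) = 13/4 (H(m) = 3 + (¼)*1 = 3 + ¼ = 13/4)
V(x, B) = -13 (V(x, B) = -4*13/4 = -13)
1/(V(K, 51) - 2164) = 1/(-13 - 2164) = 1/(-2177) = -1/2177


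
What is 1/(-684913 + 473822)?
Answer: -1/211091 ≈ -4.7373e-6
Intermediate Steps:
1/(-684913 + 473822) = 1/(-211091) = -1/211091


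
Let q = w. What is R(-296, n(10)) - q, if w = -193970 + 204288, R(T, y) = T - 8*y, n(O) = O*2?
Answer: -10774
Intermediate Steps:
n(O) = 2*O
w = 10318
q = 10318
R(-296, n(10)) - q = (-296 - 16*10) - 1*10318 = (-296 - 8*20) - 10318 = (-296 - 160) - 10318 = -456 - 10318 = -10774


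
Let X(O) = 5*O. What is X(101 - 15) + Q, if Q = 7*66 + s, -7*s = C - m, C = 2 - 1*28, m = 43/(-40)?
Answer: 250757/280 ≈ 895.56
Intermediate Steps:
m = -43/40 (m = 43*(-1/40) = -43/40 ≈ -1.0750)
C = -26 (C = 2 - 28 = -26)
s = 997/280 (s = -(-26 - 1*(-43/40))/7 = -(-26 + 43/40)/7 = -⅐*(-997/40) = 997/280 ≈ 3.5607)
Q = 130357/280 (Q = 7*66 + 997/280 = 462 + 997/280 = 130357/280 ≈ 465.56)
X(101 - 15) + Q = 5*(101 - 15) + 130357/280 = 5*86 + 130357/280 = 430 + 130357/280 = 250757/280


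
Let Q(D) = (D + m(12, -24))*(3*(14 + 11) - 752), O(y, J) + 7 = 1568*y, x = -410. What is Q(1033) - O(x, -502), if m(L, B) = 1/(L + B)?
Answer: -676771/12 ≈ -56398.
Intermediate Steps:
O(y, J) = -7 + 1568*y
m(L, B) = 1/(B + L)
Q(D) = 677/12 - 677*D (Q(D) = (D + 1/(-24 + 12))*(3*(14 + 11) - 752) = (D + 1/(-12))*(3*25 - 752) = (D - 1/12)*(75 - 752) = (-1/12 + D)*(-677) = 677/12 - 677*D)
Q(1033) - O(x, -502) = (677/12 - 677*1033) - (-7 + 1568*(-410)) = (677/12 - 699341) - (-7 - 642880) = -8391415/12 - 1*(-642887) = -8391415/12 + 642887 = -676771/12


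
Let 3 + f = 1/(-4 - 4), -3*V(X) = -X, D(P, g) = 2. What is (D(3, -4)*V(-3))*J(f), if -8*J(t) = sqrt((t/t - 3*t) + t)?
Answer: sqrt(29)/8 ≈ 0.67315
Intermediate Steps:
V(X) = X/3 (V(X) = -(-1)*X/3 = X/3)
f = -25/8 (f = -3 + 1/(-4 - 4) = -3 + 1/(-8) = -3 - 1/8 = -25/8 ≈ -3.1250)
J(t) = -sqrt(1 - 2*t)/8 (J(t) = -sqrt((t/t - 3*t) + t)/8 = -sqrt((1 - 3*t) + t)/8 = -sqrt(1 - 2*t)/8)
(D(3, -4)*V(-3))*J(f) = (2*((1/3)*(-3)))*(-sqrt(1 - 2*(-25/8))/8) = (2*(-1))*(-sqrt(1 + 25/4)/8) = -(-1)*sqrt(29/4)/4 = -(-1)*sqrt(29)/2/4 = -(-1)*sqrt(29)/8 = sqrt(29)/8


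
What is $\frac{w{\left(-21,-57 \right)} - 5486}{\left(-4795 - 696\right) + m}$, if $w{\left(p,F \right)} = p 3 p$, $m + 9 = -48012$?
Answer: $\frac{4163}{53512} \approx 0.077796$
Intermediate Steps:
$m = -48021$ ($m = -9 - 48012 = -48021$)
$w{\left(p,F \right)} = 3 p^{2}$ ($w{\left(p,F \right)} = 3 p p = 3 p^{2}$)
$\frac{w{\left(-21,-57 \right)} - 5486}{\left(-4795 - 696\right) + m} = \frac{3 \left(-21\right)^{2} - 5486}{\left(-4795 - 696\right) - 48021} = \frac{3 \cdot 441 - 5486}{-5491 - 48021} = \frac{1323 - 5486}{-53512} = \left(-4163\right) \left(- \frac{1}{53512}\right) = \frac{4163}{53512}$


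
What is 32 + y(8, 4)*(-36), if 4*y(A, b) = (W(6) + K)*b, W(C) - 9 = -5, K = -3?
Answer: -4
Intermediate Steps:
W(C) = 4 (W(C) = 9 - 5 = 4)
y(A, b) = b/4 (y(A, b) = ((4 - 3)*b)/4 = (1*b)/4 = b/4)
32 + y(8, 4)*(-36) = 32 + ((¼)*4)*(-36) = 32 + 1*(-36) = 32 - 36 = -4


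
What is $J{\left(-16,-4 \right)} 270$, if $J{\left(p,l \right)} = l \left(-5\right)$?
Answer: $5400$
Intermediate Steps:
$J{\left(p,l \right)} = - 5 l$
$J{\left(-16,-4 \right)} 270 = \left(-5\right) \left(-4\right) 270 = 20 \cdot 270 = 5400$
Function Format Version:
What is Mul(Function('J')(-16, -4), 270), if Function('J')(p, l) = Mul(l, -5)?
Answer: 5400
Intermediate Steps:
Function('J')(p, l) = Mul(-5, l)
Mul(Function('J')(-16, -4), 270) = Mul(Mul(-5, -4), 270) = Mul(20, 270) = 5400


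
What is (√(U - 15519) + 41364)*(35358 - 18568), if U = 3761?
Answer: 694501560 + 16790*I*√11758 ≈ 6.945e+8 + 1.8206e+6*I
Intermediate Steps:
(√(U - 15519) + 41364)*(35358 - 18568) = (√(3761 - 15519) + 41364)*(35358 - 18568) = (√(-11758) + 41364)*16790 = (I*√11758 + 41364)*16790 = (41364 + I*√11758)*16790 = 694501560 + 16790*I*√11758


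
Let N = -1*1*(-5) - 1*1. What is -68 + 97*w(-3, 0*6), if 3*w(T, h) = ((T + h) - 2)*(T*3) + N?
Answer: 4549/3 ≈ 1516.3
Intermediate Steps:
N = 4 (N = -1*(-5) - 1 = 5 - 1 = 4)
w(T, h) = 4/3 + T*(-2 + T + h) (w(T, h) = (((T + h) - 2)*(T*3) + 4)/3 = ((-2 + T + h)*(3*T) + 4)/3 = (3*T*(-2 + T + h) + 4)/3 = (4 + 3*T*(-2 + T + h))/3 = 4/3 + T*(-2 + T + h))
-68 + 97*w(-3, 0*6) = -68 + 97*(4/3 + (-3)² - 2*(-3) - 0*6) = -68 + 97*(4/3 + 9 + 6 - 3*0) = -68 + 97*(4/3 + 9 + 6 + 0) = -68 + 97*(49/3) = -68 + 4753/3 = 4549/3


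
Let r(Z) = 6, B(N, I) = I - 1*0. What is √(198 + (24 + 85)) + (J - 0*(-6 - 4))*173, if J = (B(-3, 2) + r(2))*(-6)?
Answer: -8304 + √307 ≈ -8286.5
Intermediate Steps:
B(N, I) = I (B(N, I) = I + 0 = I)
J = -48 (J = (2 + 6)*(-6) = 8*(-6) = -48)
√(198 + (24 + 85)) + (J - 0*(-6 - 4))*173 = √(198 + (24 + 85)) + (-48 - 0*(-6 - 4))*173 = √(198 + 109) + (-48 - 0*(-10))*173 = √307 + (-48 - 1*0)*173 = √307 + (-48 + 0)*173 = √307 - 48*173 = √307 - 8304 = -8304 + √307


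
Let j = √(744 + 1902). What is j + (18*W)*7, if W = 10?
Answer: 1260 + 21*√6 ≈ 1311.4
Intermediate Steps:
j = 21*√6 (j = √2646 = 21*√6 ≈ 51.439)
j + (18*W)*7 = 21*√6 + (18*10)*7 = 21*√6 + 180*7 = 21*√6 + 1260 = 1260 + 21*√6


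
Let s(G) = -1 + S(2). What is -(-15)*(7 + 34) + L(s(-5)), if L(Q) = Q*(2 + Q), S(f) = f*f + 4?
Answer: 678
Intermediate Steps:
S(f) = 4 + f² (S(f) = f² + 4 = 4 + f²)
s(G) = 7 (s(G) = -1 + (4 + 2²) = -1 + (4 + 4) = -1 + 8 = 7)
-(-15)*(7 + 34) + L(s(-5)) = -(-15)*(7 + 34) + 7*(2 + 7) = -(-15)*41 + 7*9 = -1*(-615) + 63 = 615 + 63 = 678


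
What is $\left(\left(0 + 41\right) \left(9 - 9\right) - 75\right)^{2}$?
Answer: $5625$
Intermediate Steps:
$\left(\left(0 + 41\right) \left(9 - 9\right) - 75\right)^{2} = \left(41 \cdot 0 - 75\right)^{2} = \left(0 - 75\right)^{2} = \left(-75\right)^{2} = 5625$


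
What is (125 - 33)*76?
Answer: 6992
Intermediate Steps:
(125 - 33)*76 = 92*76 = 6992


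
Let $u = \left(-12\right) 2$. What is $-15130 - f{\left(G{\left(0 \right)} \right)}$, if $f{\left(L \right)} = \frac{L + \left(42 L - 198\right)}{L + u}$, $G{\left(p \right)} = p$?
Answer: $- \frac{60553}{4} \approx -15138.0$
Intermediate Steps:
$u = -24$
$f{\left(L \right)} = \frac{-198 + 43 L}{-24 + L}$ ($f{\left(L \right)} = \frac{L + \left(42 L - 198\right)}{L - 24} = \frac{L + \left(-198 + 42 L\right)}{-24 + L} = \frac{-198 + 43 L}{-24 + L}$)
$-15130 - f{\left(G{\left(0 \right)} \right)} = -15130 - \frac{-198 + 43 \cdot 0}{-24 + 0} = -15130 - \frac{-198 + 0}{-24} = -15130 - \left(- \frac{1}{24}\right) \left(-198\right) = -15130 - \frac{33}{4} = - \frac{60553}{4}$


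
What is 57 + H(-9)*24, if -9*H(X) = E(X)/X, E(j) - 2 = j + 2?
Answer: 1499/27 ≈ 55.518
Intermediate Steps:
E(j) = 4 + j (E(j) = 2 + (j + 2) = 2 + (2 + j) = 4 + j)
H(X) = -(4 + X)/(9*X)
57 + H(-9)*24 = 57 + ((⅑)*(-4 - 1*(-9))/(-9))*24 = 57 + ((⅑)*(-⅑)*(-4 + 9))*24 = 57 + ((⅑)*(-⅑)*5)*24 = 57 - 5/81*24 = 57 - 40/27 = 1499/27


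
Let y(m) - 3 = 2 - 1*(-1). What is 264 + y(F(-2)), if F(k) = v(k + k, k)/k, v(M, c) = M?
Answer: 270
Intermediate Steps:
F(k) = 2 (F(k) = (k + k)/k = (2*k)/k = 2)
y(m) = 6 (y(m) = 3 + (2 - 1*(-1)) = 3 + (2 + 1) = 3 + 3 = 6)
264 + y(F(-2)) = 264 + 6 = 270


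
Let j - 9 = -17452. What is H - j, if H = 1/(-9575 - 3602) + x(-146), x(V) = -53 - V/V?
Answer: 229134852/13177 ≈ 17389.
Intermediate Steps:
j = -17443 (j = 9 - 17452 = -17443)
x(V) = -54 (x(V) = -53 - 1*1 = -53 - 1 = -54)
H = -711559/13177 (H = 1/(-9575 - 3602) - 54 = 1/(-13177) - 54 = -1/13177 - 54 = -711559/13177 ≈ -54.000)
H - j = -711559/13177 - 1*(-17443) = -711559/13177 + 17443 = 229134852/13177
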